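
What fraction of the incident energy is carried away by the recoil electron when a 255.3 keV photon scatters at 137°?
0.4638 (or 46.38%)

Calculate initial and final photon energies:

Initial: E₀ = 255.3 keV → λ₀ = 4.8564 pm
Compton shift: Δλ = 4.2008 pm
Final wavelength: λ' = 9.0572 pm
Final energy: E' = 136.8900 keV

Fractional energy loss:
(E₀ - E')/E₀ = (255.3000 - 136.8900)/255.3000
= 118.4100/255.3000
= 0.4638
= 46.38%

(Intermediate values are shown rounded; full precision is carried through to the final answer.)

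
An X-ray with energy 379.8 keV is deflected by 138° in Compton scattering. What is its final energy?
165.4475 keV

First convert energy to wavelength:
λ = hc/E, with hc ≈ 1239.842 keV·pm (i.e. 1239.842 eV·nm)

For E = 379.8 keV = 379800 eV:
λ = 1239.842 keV·pm / 379.8 keV
λ = 3.2645 pm

Calculate the Compton shift:
Δλ = λ_C(1 - cos(138°)) = 2.4263 × 1.7431
Δλ = 4.2294 pm

Final wavelength:
λ' = 3.2645 + 4.2294 = 7.4939 pm

Final energy:
E' = hc/λ' = 1239.842 / 7.4939 = 165.4475 keV

(Intermediate values are shown rounded; full precision is carried through to the final answer.)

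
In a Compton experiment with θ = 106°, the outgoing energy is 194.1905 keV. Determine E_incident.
376.9002 keV

Convert final energy to wavelength (hc ≈ 1239.842 keV·pm):
λ' = hc/E' = 1239.842 / 194.1905 = 6.3847 pm

Calculate the Compton shift:
Δλ = λ_C(1 - cos(106°))
Δλ = 2.4263 × (1 - cos(106°))
Δλ = 3.0951 pm

Initial wavelength:
λ = λ' - Δλ = 6.3847 - 3.0951 = 3.2896 pm

Initial energy:
E = hc/λ = 1239.842 / 3.2896 = 376.9002 keV

(Intermediate values are shown rounded; full precision is carried through to the final answer.)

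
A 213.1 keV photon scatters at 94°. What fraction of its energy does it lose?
0.3085 (or 30.85%)

Calculate initial and final photon energies:

Initial: E₀ = 213.1 keV → λ₀ = 5.8181 pm
Compton shift: Δλ = 2.5956 pm
Final wavelength: λ' = 8.4137 pm
Final energy: E' = 147.3602 keV

Fractional energy loss:
(E₀ - E')/E₀ = (213.1000 - 147.3602)/213.1000
= 65.7398/213.1000
= 0.3085
= 30.85%

(Intermediate values are shown rounded; full precision is carried through to the final answer.)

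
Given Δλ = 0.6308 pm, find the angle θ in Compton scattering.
42.27°

From the Compton formula Δλ = λ_C(1 - cos θ), we can solve for θ:

cos θ = 1 - Δλ/λ_C

Given:
- Δλ = 0.6308 pm
- λ_C = h/(m_e·c) ≈ 2.42631024 pm

cos θ = 1 - 0.6308/2.42631024
cos θ = 1 - 0.259983
cos θ = 0.740017

θ = arccos(0.740017)
θ = 42.27°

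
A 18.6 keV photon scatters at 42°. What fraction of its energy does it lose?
0.0093 (or 0.93%)

Calculate initial and final photon energies:

Initial: E₀ = 18.6 keV → λ₀ = 66.6582 pm
Compton shift: Δλ = 0.6232 pm
Final wavelength: λ' = 67.2814 pm
Final energy: E' = 18.4277 keV

Fractional energy loss:
(E₀ - E')/E₀ = (18.6000 - 18.4277)/18.6000
= 0.1723/18.6000
= 0.0093
= 0.93%

(Intermediate values are shown rounded; full precision is carried through to the final answer.)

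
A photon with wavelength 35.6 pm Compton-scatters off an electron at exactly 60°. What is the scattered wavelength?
36.8132 pm

Using the Compton formula: λ' = λ + λ_C(1 − cos θ)

For θ = 60°, cos θ = 1/2 (exact) = 0.5000, so:
1 − cos 60° = 1 − (1/2) = 0.5000

Δλ = λ_C × 0.5000 = 2.4263 × 0.5000 = 1.2132 pm

λ' = 35.6 + 1.2132 = 36.8132 pm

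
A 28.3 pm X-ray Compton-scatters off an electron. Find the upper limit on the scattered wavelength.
33.1526 pm (at θ = 180°)

The Compton shift is Δλ = λ_C(1 − cos θ).

Since cos θ ranges from −1 to 1, the factor (1 − cos θ) ranges from 0 to 2; the maximum shift occurs at θ = 180° (backscattering):
Δλ_max = 2λ_C = 2 × 2.4263 pm = 4.8526 pm

Maximum scattered wavelength:
λ'_max = λ₀ + Δλ_max = 28.3 + 4.8526 = 33.1526 pm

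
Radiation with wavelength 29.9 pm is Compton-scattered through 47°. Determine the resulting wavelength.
30.6716 pm

Using the Compton scattering formula:
λ' = λ + Δλ = λ + λ_C(1 - cos θ)

Given:
- Initial wavelength λ = 29.9 pm
- Scattering angle θ = 47°
- Compton wavelength λ_C ≈ 2.4263 pm

Calculate the shift:
Δλ = 2.4263 × (1 - cos(47°))
Δλ = 2.4263 × 0.3180
Δλ = 0.7716 pm

Final wavelength:
λ' = 29.9 + 0.7716 = 30.6716 pm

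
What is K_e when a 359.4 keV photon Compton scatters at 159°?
207.1081 keV

By energy conservation: K_e = E_initial - E_final

First find the scattered photon energy:
Initial wavelength: λ = hc/E = 3.4498 pm
Compton shift: Δλ = λ_C(1 - cos(159°)) = 4.6915 pm
Final wavelength: λ' = 3.4498 + 4.6915 = 8.1412 pm
Final photon energy: E' = hc/λ' = 152.2919 keV

Electron kinetic energy:
K_e = E - E' = 359.4000 - 152.2919 = 207.1081 keV

(Intermediate values are shown rounded; full precision is carried through to the final answer.)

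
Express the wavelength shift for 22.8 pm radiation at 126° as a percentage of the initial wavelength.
16.8968%

Calculate the Compton shift:
Δλ = λ_C(1 - cos(126°))
Δλ = 2.4263 × (1 - cos(126°))
Δλ = 2.4263 × 1.5878
Δλ = 3.8525 pm

Percentage change:
(Δλ/λ₀) × 100 = (3.8525/22.8) × 100
= 16.8968%

(Intermediate values are shown rounded; full precision is carried through to the final answer.)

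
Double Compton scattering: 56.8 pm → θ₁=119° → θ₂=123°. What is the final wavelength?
64.1504 pm

Apply Compton shift twice:

First scattering at θ₁ = 119°:
Δλ₁ = λ_C(1 - cos(119°))
Δλ₁ = 2.4263 × 1.4848
Δλ₁ = 3.6026 pm

After first scattering:
λ₁ = 56.8 + 3.6026 = 60.4026 pm

Second scattering at θ₂ = 123°:
Δλ₂ = λ_C(1 - cos(123°))
Δλ₂ = 2.4263 × 1.5446
Δλ₂ = 3.7478 pm

Final wavelength:
λ₂ = 60.4026 + 3.7478 = 64.1504 pm

Total shift: Δλ_total = 3.6026 + 3.7478 = 7.3504 pm

(Intermediate values are shown rounded; full precision is carried through to the final answer.)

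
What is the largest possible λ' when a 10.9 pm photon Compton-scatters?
15.7526 pm (at θ = 180°)

The Compton shift is Δλ = λ_C(1 − cos θ).

Since cos θ ranges from −1 to 1, the factor (1 − cos θ) ranges from 0 to 2; the maximum shift occurs at θ = 180° (backscattering):
Δλ_max = 2λ_C = 2 × 2.4263 pm = 4.8526 pm

Maximum scattered wavelength:
λ'_max = λ₀ + Δλ_max = 10.9 + 4.8526 = 15.7526 pm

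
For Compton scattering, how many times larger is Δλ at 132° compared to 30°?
132° produces the larger shift by a factor of 12.459

Calculate both shifts using Δλ = λ_C(1 - cos θ):

For θ₁ = 30°:
Δλ₁ = 2.4263 × (1 - cos(30°))
Δλ₁ = 2.4263 × 0.1340
Δλ₁ = 0.3251 pm

For θ₂ = 132°:
Δλ₂ = 2.4263 × (1 - cos(132°))
Δλ₂ = 2.4263 × 1.6691
Δλ₂ = 4.0498 pm

The 132° angle produces the larger shift.
Ratio: 4.0498/0.3251 = 12.459

(Intermediate values are shown rounded; full precision is carried through to the final answer.)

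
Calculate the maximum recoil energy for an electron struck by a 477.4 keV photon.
310.9714 keV

Maximum energy transfer occurs at θ = 180° (backscattering).

Initial photon: E₀ = 477.4 keV → λ₀ = 2.5971 pm

Maximum Compton shift (at 180°):
Δλ_max = 2λ_C = 2 × 2.4263 = 4.8526 pm

Final wavelength:
λ' = 2.5971 + 4.8526 = 7.4497 pm

Minimum photon energy (maximum energy to electron):
E'_min = hc/λ' = 166.4286 keV

Maximum electron kinetic energy:
K_max = E₀ - E'_min = 477.4000 - 166.4286 = 310.9714 keV

(Intermediate values are shown rounded; full precision is carried through to the final answer.)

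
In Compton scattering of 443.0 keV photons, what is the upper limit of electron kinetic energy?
280.9580 keV

Maximum energy transfer occurs at θ = 180° (backscattering).

Initial photon: E₀ = 443.0 keV → λ₀ = 2.7987 pm

Maximum Compton shift (at 180°):
Δλ_max = 2λ_C = 2 × 2.4263 = 4.8526 pm

Final wavelength:
λ' = 2.7987 + 4.8526 = 7.6514 pm

Minimum photon energy (maximum energy to electron):
E'_min = hc/λ' = 162.0420 keV

Maximum electron kinetic energy:
K_max = E₀ - E'_min = 443.0000 - 162.0420 = 280.9580 keV

(Intermediate values are shown rounded; full precision is carried through to the final answer.)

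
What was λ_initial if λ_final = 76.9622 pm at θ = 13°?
76.9000 pm

From λ' = λ + Δλ, we have λ = λ' - Δλ

First calculate the Compton shift:
Δλ = λ_C(1 - cos θ)
Δλ = 2.4263 × (1 - cos(13°))
Δλ = 2.4263 × 0.0256
Δλ = 0.0622 pm

Initial wavelength:
λ = λ' - Δλ
λ = 76.9622 - 0.0622
λ = 76.9000 pm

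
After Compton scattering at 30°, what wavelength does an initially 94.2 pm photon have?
94.5251 pm

Using the Compton formula: λ' = λ + λ_C(1 − cos θ)

For θ = 30°, cos θ = √3/2 (exact) ≈ 0.8660, so:
1 − cos 30° = 1 − (√3/2) ≈ 0.1340

Δλ = λ_C × 0.1340 = 2.4263 × 0.1340 = 0.3251 pm

λ' = 94.2 + 0.3251 = 94.5251 pm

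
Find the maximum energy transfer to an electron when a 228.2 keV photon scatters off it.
107.6603 keV

Maximum energy transfer occurs at θ = 180° (backscattering).

Initial photon: E₀ = 228.2 keV → λ₀ = 5.4331 pm

Maximum Compton shift (at 180°):
Δλ_max = 2λ_C = 2 × 2.4263 = 4.8526 pm

Final wavelength:
λ' = 5.4331 + 4.8526 = 10.2858 pm

Minimum photon energy (maximum energy to electron):
E'_min = hc/λ' = 120.5397 keV

Maximum electron kinetic energy:
K_max = E₀ - E'_min = 228.2000 - 120.5397 = 107.6603 keV

(Intermediate values are shown rounded; full precision is carried through to the final answer.)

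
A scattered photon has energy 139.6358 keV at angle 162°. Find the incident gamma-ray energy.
299.0999 keV

Convert final energy to wavelength (hc ≈ 1239.842 keV·pm):
λ' = hc/E' = 1239.842 / 139.6358 = 8.8791 pm

Calculate the Compton shift:
Δλ = λ_C(1 - cos(162°))
Δλ = 2.4263 × (1 - cos(162°))
Δλ = 4.7339 pm

Initial wavelength:
λ = λ' - Δλ = 8.8791 - 4.7339 = 4.1452 pm

Initial energy:
E = hc/λ = 1239.842 / 4.1452 = 299.0999 keV

(Intermediate values are shown rounded; full precision is carried through to the final answer.)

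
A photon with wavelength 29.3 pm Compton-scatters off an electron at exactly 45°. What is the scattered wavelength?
30.0106 pm

Using the Compton formula: λ' = λ + λ_C(1 − cos θ)

For θ = 45°, cos θ = √2/2 (exact) ≈ 0.7071, so:
1 − cos 45° = 1 − (√2/2) ≈ 0.2929

Δλ = λ_C × 0.2929 = 2.4263 × 0.2929 = 0.7106 pm

λ' = 29.3 + 0.7106 = 30.0106 pm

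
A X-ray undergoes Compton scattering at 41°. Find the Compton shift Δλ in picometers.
0.5952 pm

Using the Compton scattering formula:
Δλ = λ_C(1 - cos θ)

where λ_C = h/(m_e·c) ≈ 2.4263 pm is the Compton wavelength of an electron.

For θ = 41°:
cos(41°) = 0.7547
1 - cos(41°) = 0.2453

Δλ = 2.4263 × 0.2453
Δλ = 0.5952 pm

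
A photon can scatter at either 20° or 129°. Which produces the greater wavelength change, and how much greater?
129° produces the larger shift by a factor of 27.017

Calculate both shifts using Δλ = λ_C(1 - cos θ):

For θ₁ = 20°:
Δλ₁ = 2.4263 × (1 - cos(20°))
Δλ₁ = 2.4263 × 0.0603
Δλ₁ = 0.1463 pm

For θ₂ = 129°:
Δλ₂ = 2.4263 × (1 - cos(129°))
Δλ₂ = 2.4263 × 1.6293
Δλ₂ = 3.9532 pm

The 129° angle produces the larger shift.
Ratio: 3.9532/0.1463 = 27.017

(Intermediate values are shown rounded; full precision is carried through to the final answer.)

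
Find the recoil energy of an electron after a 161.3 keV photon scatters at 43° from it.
12.6090 keV

By energy conservation: K_e = E_initial - E_final

First find the scattered photon energy:
Initial wavelength: λ = hc/E = 7.6866 pm
Compton shift: Δλ = λ_C(1 - cos(43°)) = 0.6518 pm
Final wavelength: λ' = 7.6866 + 0.6518 = 8.3384 pm
Final photon energy: E' = hc/λ' = 148.6910 keV

Electron kinetic energy:
K_e = E - E' = 161.3000 - 148.6910 = 12.6090 keV

(Intermediate values are shown rounded; full precision is carried through to the final answer.)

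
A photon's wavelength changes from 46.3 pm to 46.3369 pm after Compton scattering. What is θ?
10.01°

First find the wavelength shift:
Δλ = λ' - λ = 46.3369 - 46.3 = 0.0369 pm

Using Δλ = λ_C(1 - cos θ), with λ_C = h/(m_e·c) ≈ 2.42631024 pm:
cos θ = 1 - Δλ/λ_C
cos θ = 1 - 0.0369/2.42631024
cos θ = 0.984792

θ = arccos(0.984792)
θ = 10.01°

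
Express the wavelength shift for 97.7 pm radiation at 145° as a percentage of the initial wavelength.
4.5177%

Calculate the Compton shift:
Δλ = λ_C(1 - cos(145°))
Δλ = 2.4263 × (1 - cos(145°))
Δλ = 2.4263 × 1.8192
Δλ = 4.4138 pm

Percentage change:
(Δλ/λ₀) × 100 = (4.4138/97.7) × 100
= 4.5177%

(Intermediate values are shown rounded; full precision is carried through to the final answer.)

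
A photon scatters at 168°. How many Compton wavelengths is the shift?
1.9781 λ_C

The Compton shift formula is:
Δλ = λ_C(1 - cos θ)

Dividing both sides by λ_C:
Δλ/λ_C = 1 - cos θ

For θ = 168°:
Δλ/λ_C = 1 - cos(168°)
Δλ/λ_C = 1 - -0.9781
Δλ/λ_C = 1.9781

This means the shift is 1.9781 × λ_C = 4.7996 pm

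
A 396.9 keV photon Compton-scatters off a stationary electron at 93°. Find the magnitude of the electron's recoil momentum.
2.4740e-22 kg·m/s

The electron is initially at rest, so by conservation of momentum:
p⃗_e = p⃗₀ − p⃗'  (incident photon momentum minus scattered photon momentum)

Photon momentum magnitudes (p = h/λ = E/c):
λ₀ = hc/E₀ = 3.1238 pm → p₀ = h/λ₀ = 2.1211e-22 kg·m/s
Δλ = λ_C(1 − cos 93°) = 2.5533 pm
λ' = 5.6771 pm → p' = h/λ' = 1.1672e-22 kg·m/s

The scattered photon makes angle θ = 93° with the incident direction, so by the law of cosines:
|p⃗_e|² = p₀² + p'² − 2p₀p'cos θ
|p⃗_e|² = (2.1211e-22)² + (1.1672e-22)² − 2·2.1211e-22·1.1672e-22·cos(93°)
|p⃗_e| = 2.4740e-22 kg·m/s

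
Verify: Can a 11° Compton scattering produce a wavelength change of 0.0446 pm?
Yes, consistent

Calculate the expected shift for θ = 11°:

Δλ_expected = λ_C(1 - cos(11°))
Δλ_expected = 2.4263 × (1 - cos(11°))
Δλ_expected = 2.4263 × 0.0184
Δλ_expected = 0.0446 pm

Given shift: 0.0446 pm
Expected shift: 0.0446 pm
Difference: 0.0000 pm

The values match. This is consistent with Compton scattering at the stated angle.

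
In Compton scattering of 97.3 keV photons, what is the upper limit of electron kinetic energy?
26.8348 keV

Maximum energy transfer occurs at θ = 180° (backscattering).

Initial photon: E₀ = 97.3 keV → λ₀ = 12.7425 pm

Maximum Compton shift (at 180°):
Δλ_max = 2λ_C = 2 × 2.4263 = 4.8526 pm

Final wavelength:
λ' = 12.7425 + 4.8526 = 17.5951 pm

Minimum photon energy (maximum energy to electron):
E'_min = hc/λ' = 70.4652 keV

Maximum electron kinetic energy:
K_max = E₀ - E'_min = 97.3000 - 70.4652 = 26.8348 keV

(Intermediate values are shown rounded; full precision is carried through to the final answer.)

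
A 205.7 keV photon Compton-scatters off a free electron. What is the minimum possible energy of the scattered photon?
113.9556 keV (at θ = 180°)

The scattered photon has minimum energy when its wavelength is maximum, i.e., when the Compton shift Δλ = λ_C(1 − cos θ) is maximum. This occurs at θ = 180° (backscattering), giving Δλ_max = 2λ_C = 4.8526 pm.

Initial wavelength: λ₀ = hc/E₀ = 6.0274 pm
Maximum final wavelength: λ'_max = λ₀ + 2λ_C = 6.0274 + 4.8526 = 10.8800 pm
Minimum final energy: E'_min = hc/λ'_max = 113.9556 keV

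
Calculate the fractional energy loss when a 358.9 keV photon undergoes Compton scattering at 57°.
0.2423 (or 24.23%)

Calculate initial and final photon energies:

Initial: E₀ = 358.9 keV → λ₀ = 3.4546 pm
Compton shift: Δλ = 1.1048 pm
Final wavelength: λ' = 4.5594 pm
Final energy: E' = 271.9305 keV

Fractional energy loss:
(E₀ - E')/E₀ = (358.9000 - 271.9305)/358.9000
= 86.9695/358.9000
= 0.2423
= 24.23%

(Intermediate values are shown rounded; full precision is carried through to the final answer.)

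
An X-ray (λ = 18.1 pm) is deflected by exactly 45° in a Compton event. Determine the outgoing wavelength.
18.8106 pm

Using the Compton formula: λ' = λ + λ_C(1 − cos θ)

For θ = 45°, cos θ = √2/2 (exact) ≈ 0.7071, so:
1 − cos 45° = 1 − (√2/2) ≈ 0.2929

Δλ = λ_C × 0.2929 = 2.4263 × 0.2929 = 0.7106 pm

λ' = 18.1 + 0.7106 = 18.8106 pm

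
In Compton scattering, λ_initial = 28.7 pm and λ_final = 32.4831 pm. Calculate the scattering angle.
124.00°

First find the wavelength shift:
Δλ = λ' - λ = 32.4831 - 28.7 = 3.7831 pm

Using Δλ = λ_C(1 - cos θ), with λ_C = h/(m_e·c) ≈ 2.42631024 pm:
cos θ = 1 - Δλ/λ_C
cos θ = 1 - 3.7831/2.42631024
cos θ = -0.559199

θ = arccos(-0.559199)
θ = 124.00°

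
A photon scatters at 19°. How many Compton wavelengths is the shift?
0.0545 λ_C

The Compton shift formula is:
Δλ = λ_C(1 - cos θ)

Dividing both sides by λ_C:
Δλ/λ_C = 1 - cos θ

For θ = 19°:
Δλ/λ_C = 1 - cos(19°)
Δλ/λ_C = 1 - 0.9455
Δλ/λ_C = 0.0545

This means the shift is 0.0545 × λ_C = 0.1322 pm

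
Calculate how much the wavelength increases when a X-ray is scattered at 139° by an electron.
4.2575 pm

Using the Compton scattering formula:
Δλ = λ_C(1 - cos θ)

where λ_C = h/(m_e·c) ≈ 2.4263 pm is the Compton wavelength of an electron.

For θ = 139°:
cos(139°) = -0.7547
1 - cos(139°) = 1.7547

Δλ = 2.4263 × 1.7547
Δλ = 4.2575 pm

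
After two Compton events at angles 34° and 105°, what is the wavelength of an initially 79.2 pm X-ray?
82.6691 pm

Apply Compton shift twice:

First scattering at θ₁ = 34°:
Δλ₁ = λ_C(1 - cos(34°))
Δλ₁ = 2.4263 × 0.1710
Δλ₁ = 0.4148 pm

After first scattering:
λ₁ = 79.2 + 0.4148 = 79.6148 pm

Second scattering at θ₂ = 105°:
Δλ₂ = λ_C(1 - cos(105°))
Δλ₂ = 2.4263 × 1.2588
Δλ₂ = 3.0543 pm

Final wavelength:
λ₂ = 79.6148 + 3.0543 = 82.6691 pm

Total shift: Δλ_total = 0.4148 + 3.0543 = 3.4691 pm

(Intermediate values are shown rounded; full precision is carried through to the final answer.)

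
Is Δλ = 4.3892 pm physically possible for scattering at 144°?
Yes, consistent

Calculate the expected shift for θ = 144°:

Δλ_expected = λ_C(1 - cos(144°))
Δλ_expected = 2.4263 × (1 - cos(144°))
Δλ_expected = 2.4263 × 1.8090
Δλ_expected = 4.3892 pm

Given shift: 4.3892 pm
Expected shift: 4.3892 pm
Difference: 0.0000 pm

The values match. This is consistent with Compton scattering at the stated angle.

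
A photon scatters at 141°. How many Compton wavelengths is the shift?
1.7771 λ_C

The Compton shift formula is:
Δλ = λ_C(1 - cos θ)

Dividing both sides by λ_C:
Δλ/λ_C = 1 - cos θ

For θ = 141°:
Δλ/λ_C = 1 - cos(141°)
Δλ/λ_C = 1 - -0.7771
Δλ/λ_C = 1.7771

This means the shift is 1.7771 × λ_C = 4.3119 pm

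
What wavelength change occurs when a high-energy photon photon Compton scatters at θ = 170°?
4.8158 pm

Using the Compton scattering formula:
Δλ = λ_C(1 - cos θ)

where λ_C = h/(m_e·c) ≈ 2.4263 pm is the Compton wavelength of an electron.

For θ = 170°:
cos(170°) = -0.9848
1 - cos(170°) = 1.9848

Δλ = 2.4263 × 1.9848
Δλ = 4.8158 pm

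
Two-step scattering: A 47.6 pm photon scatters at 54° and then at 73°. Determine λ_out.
50.3171 pm

Apply Compton shift twice:

First scattering at θ₁ = 54°:
Δλ₁ = λ_C(1 - cos(54°))
Δλ₁ = 2.4263 × 0.4122
Δλ₁ = 1.0002 pm

After first scattering:
λ₁ = 47.6 + 1.0002 = 48.6002 pm

Second scattering at θ₂ = 73°:
Δλ₂ = λ_C(1 - cos(73°))
Δλ₂ = 2.4263 × 0.7076
Δλ₂ = 1.7169 pm

Final wavelength:
λ₂ = 48.6002 + 1.7169 = 50.3171 pm

Total shift: Δλ_total = 1.0002 + 1.7169 = 2.7171 pm

(Intermediate values are shown rounded; full precision is carried through to the final answer.)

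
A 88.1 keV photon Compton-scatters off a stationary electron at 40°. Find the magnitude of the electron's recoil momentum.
3.1629e-23 kg·m/s

The electron is initially at rest, so by conservation of momentum:
p⃗_e = p⃗₀ − p⃗'  (incident photon momentum minus scattered photon momentum)

Photon momentum magnitudes (p = h/λ = E/c):
λ₀ = hc/E₀ = 14.0731 pm → p₀ = h/λ₀ = 4.7083e-23 kg·m/s
Δλ = λ_C(1 − cos 40°) = 0.5676 pm
λ' = 14.6408 pm → p' = h/λ' = 4.5258e-23 kg·m/s

The scattered photon makes angle θ = 40° with the incident direction, so by the law of cosines:
|p⃗_e|² = p₀² + p'² − 2p₀p'cos θ
|p⃗_e|² = (4.7083e-23)² + (4.5258e-23)² − 2·4.7083e-23·4.5258e-23·cos(40°)
|p⃗_e| = 3.1629e-23 kg·m/s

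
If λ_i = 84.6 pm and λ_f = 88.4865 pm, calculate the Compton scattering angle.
127.00°

First find the wavelength shift:
Δλ = λ' - λ = 88.4865 - 84.6 = 3.8865 pm

Using Δλ = λ_C(1 - cos θ), with λ_C = h/(m_e·c) ≈ 2.42631024 pm:
cos θ = 1 - Δλ/λ_C
cos θ = 1 - 3.8865/2.42631024
cos θ = -0.601815

θ = arccos(-0.601815)
θ = 127.00°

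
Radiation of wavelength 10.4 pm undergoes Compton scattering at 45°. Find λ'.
11.1106 pm

Using the Compton formula: λ' = λ + λ_C(1 − cos θ)

For θ = 45°, cos θ = √2/2 (exact) ≈ 0.7071, so:
1 − cos 45° = 1 − (√2/2) ≈ 0.2929

Δλ = λ_C × 0.2929 = 2.4263 × 0.2929 = 0.7106 pm

λ' = 10.4 + 0.7106 = 11.1106 pm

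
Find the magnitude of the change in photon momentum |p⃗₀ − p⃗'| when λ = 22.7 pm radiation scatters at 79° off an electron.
3.5701e-23 kg·m/s

Photon momentum magnitude is p = h/λ.

Initial momentum:
p₀ = h/λ = 6.6261e-34/2.2700e-11 = 2.9190e-23 kg·m/s

After scattering:
λ' = λ + Δλ = 22.7 + 1.9633 = 24.6633 pm
p' = h/λ' = 6.6261e-34/2.4663e-11 = 2.6866e-23 kg·m/s

Momentum is a vector; the scattered photon's direction makes angle θ = 79° with the incident direction. The magnitude of the vector change Δp⃗ = p⃗₀ − p⃗' is found from the law of cosines:
|Δp⃗|² = p₀² + p'² − 2p₀p'cos θ
|Δp⃗|² = (2.9190e-23)² + (2.6866e-23)² − 2·2.9190e-23·2.6866e-23·cos(79°)
|Δp⃗| = 3.5701e-23 kg·m/s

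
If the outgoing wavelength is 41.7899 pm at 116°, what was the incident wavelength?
38.3000 pm

From λ' = λ + Δλ, we have λ = λ' - Δλ

First calculate the Compton shift:
Δλ = λ_C(1 - cos θ)
Δλ = 2.4263 × (1 - cos(116°))
Δλ = 2.4263 × 1.4384
Δλ = 3.4899 pm

Initial wavelength:
λ = λ' - Δλ
λ = 41.7899 - 3.4899
λ = 38.3000 pm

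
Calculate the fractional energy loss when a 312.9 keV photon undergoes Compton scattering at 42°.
0.1359 (or 13.59%)

Calculate initial and final photon energies:

Initial: E₀ = 312.9 keV → λ₀ = 3.9624 pm
Compton shift: Δλ = 0.6232 pm
Final wavelength: λ' = 4.5856 pm
Final energy: E' = 270.3753 keV

Fractional energy loss:
(E₀ - E')/E₀ = (312.9000 - 270.3753)/312.9000
= 42.5247/312.9000
= 0.1359
= 13.59%

(Intermediate values are shown rounded; full precision is carried through to the final answer.)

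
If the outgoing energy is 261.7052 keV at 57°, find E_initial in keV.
341.2999 keV

Convert final energy to wavelength (hc ≈ 1239.842 keV·pm):
λ' = hc/E' = 1239.842 / 261.7052 = 4.7376 pm

Calculate the Compton shift:
Δλ = λ_C(1 - cos(57°))
Δλ = 2.4263 × (1 - cos(57°))
Δλ = 1.1048 pm

Initial wavelength:
λ = λ' - Δλ = 4.7376 - 1.1048 = 3.6327 pm

Initial energy:
E = hc/λ = 1239.842 / 3.6327 = 341.2999 keV

(Intermediate values are shown rounded; full precision is carried through to the final answer.)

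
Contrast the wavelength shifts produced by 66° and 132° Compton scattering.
132° produces the larger shift by a factor of 2.813

Calculate both shifts using Δλ = λ_C(1 - cos θ):

For θ₁ = 66°:
Δλ₁ = 2.4263 × (1 - cos(66°))
Δλ₁ = 2.4263 × 0.5933
Δλ₁ = 1.4394 pm

For θ₂ = 132°:
Δλ₂ = 2.4263 × (1 - cos(132°))
Δλ₂ = 2.4263 × 1.6691
Δλ₂ = 4.0498 pm

The 132° angle produces the larger shift.
Ratio: 4.0498/1.4394 = 2.813

(Intermediate values are shown rounded; full precision is carried through to the final answer.)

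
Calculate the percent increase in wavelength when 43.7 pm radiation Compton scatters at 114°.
7.8105%

Calculate the Compton shift:
Δλ = λ_C(1 - cos(114°))
Δλ = 2.4263 × (1 - cos(114°))
Δλ = 2.4263 × 1.4067
Δλ = 3.4132 pm

Percentage change:
(Δλ/λ₀) × 100 = (3.4132/43.7) × 100
= 7.8105%

(Intermediate values are shown rounded; full precision is carried through to the final answer.)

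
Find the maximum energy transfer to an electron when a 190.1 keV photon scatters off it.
81.0998 keV

Maximum energy transfer occurs at θ = 180° (backscattering).

Initial photon: E₀ = 190.1 keV → λ₀ = 6.5221 pm

Maximum Compton shift (at 180°):
Δλ_max = 2λ_C = 2 × 2.4263 = 4.8526 pm

Final wavelength:
λ' = 6.5221 + 4.8526 = 11.3747 pm

Minimum photon energy (maximum energy to electron):
E'_min = hc/λ' = 109.0002 keV

Maximum electron kinetic energy:
K_max = E₀ - E'_min = 190.1000 - 109.0002 = 81.0998 keV

(Intermediate values are shown rounded; full precision is carried through to the final answer.)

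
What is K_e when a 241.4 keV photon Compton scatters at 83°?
70.7795 keV

By energy conservation: K_e = E_initial - E_final

First find the scattered photon energy:
Initial wavelength: λ = hc/E = 5.1360 pm
Compton shift: Δλ = λ_C(1 - cos(83°)) = 2.1306 pm
Final wavelength: λ' = 5.1360 + 2.1306 = 7.2667 pm
Final photon energy: E' = hc/λ' = 170.6205 keV

Electron kinetic energy:
K_e = E - E' = 241.4000 - 170.6205 = 70.7795 keV

(Intermediate values are shown rounded; full precision is carried through to the final answer.)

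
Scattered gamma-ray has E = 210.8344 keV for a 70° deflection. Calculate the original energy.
289.4000 keV

Convert final energy to wavelength (hc ≈ 1239.842 keV·pm):
λ' = hc/E' = 1239.842 / 210.8344 = 5.8806 pm

Calculate the Compton shift:
Δλ = λ_C(1 - cos(70°))
Δλ = 2.4263 × (1 - cos(70°))
Δλ = 1.5965 pm

Initial wavelength:
λ = λ' - Δλ = 5.8806 - 1.5965 = 4.2842 pm

Initial energy:
E = hc/λ = 1239.842 / 4.2842 = 289.4000 keV

(Intermediate values are shown rounded; full precision is carried through to the final answer.)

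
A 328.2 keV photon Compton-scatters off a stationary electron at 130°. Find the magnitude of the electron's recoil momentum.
2.3936e-22 kg·m/s

The electron is initially at rest, so by conservation of momentum:
p⃗_e = p⃗₀ − p⃗'  (incident photon momentum minus scattered photon momentum)

Photon momentum magnitudes (p = h/λ = E/c):
λ₀ = hc/E₀ = 3.7777 pm → p₀ = h/λ₀ = 1.7540e-22 kg·m/s
Δλ = λ_C(1 − cos 130°) = 3.9859 pm
λ' = 7.7636 pm → p' = h/λ' = 8.5348e-23 kg·m/s

The scattered photon makes angle θ = 130° with the incident direction, so by the law of cosines:
|p⃗_e|² = p₀² + p'² − 2p₀p'cos θ
|p⃗_e|² = (1.7540e-22)² + (8.5348e-23)² − 2·1.7540e-22·8.5348e-23·cos(130°)
|p⃗_e| = 2.3936e-22 kg·m/s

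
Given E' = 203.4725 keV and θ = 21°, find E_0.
209.0000 keV

Convert final energy to wavelength (hc ≈ 1239.842 keV·pm):
λ' = hc/E' = 1239.842 / 203.4725 = 6.0934 pm

Calculate the Compton shift:
Δλ = λ_C(1 - cos(21°))
Δλ = 2.4263 × (1 - cos(21°))
Δλ = 0.1612 pm

Initial wavelength:
λ = λ' - Δλ = 6.0934 - 0.1612 = 5.9323 pm

Initial energy:
E = hc/λ = 1239.842 / 5.9323 = 209.0000 keV

(Intermediate values are shown rounded; full precision is carried through to the final answer.)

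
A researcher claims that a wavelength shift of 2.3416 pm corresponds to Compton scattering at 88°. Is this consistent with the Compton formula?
Yes, consistent

Calculate the expected shift for θ = 88°:

Δλ_expected = λ_C(1 - cos(88°))
Δλ_expected = 2.4263 × (1 - cos(88°))
Δλ_expected = 2.4263 × 0.9651
Δλ_expected = 2.3416 pm

Given shift: 2.3416 pm
Expected shift: 2.3416 pm
Difference: 0.0000 pm

The values match. This is consistent with Compton scattering at the stated angle.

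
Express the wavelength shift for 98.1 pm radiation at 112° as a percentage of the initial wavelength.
3.3998%

Calculate the Compton shift:
Δλ = λ_C(1 - cos(112°))
Δλ = 2.4263 × (1 - cos(112°))
Δλ = 2.4263 × 1.3746
Δλ = 3.3352 pm

Percentage change:
(Δλ/λ₀) × 100 = (3.3352/98.1) × 100
= 3.3998%

(Intermediate values are shown rounded; full precision is carried through to the final answer.)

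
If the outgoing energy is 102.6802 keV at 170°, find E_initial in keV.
170.7999 keV

Convert final energy to wavelength (hc ≈ 1239.842 keV·pm):
λ' = hc/E' = 1239.842 / 102.6802 = 12.0748 pm

Calculate the Compton shift:
Δλ = λ_C(1 - cos(170°))
Δλ = 2.4263 × (1 - cos(170°))
Δλ = 4.8158 pm

Initial wavelength:
λ = λ' - Δλ = 12.0748 - 4.8158 = 7.2590 pm

Initial energy:
E = hc/λ = 1239.842 / 7.2590 = 170.7999 keV

(Intermediate values are shown rounded; full precision is carried through to the final answer.)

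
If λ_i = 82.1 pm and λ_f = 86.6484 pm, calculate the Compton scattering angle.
151.00°

First find the wavelength shift:
Δλ = λ' - λ = 86.6484 - 82.1 = 4.5484 pm

Using Δλ = λ_C(1 - cos θ), with λ_C = h/(m_e·c) ≈ 2.42631024 pm:
cos θ = 1 - Δλ/λ_C
cos θ = 1 - 4.5484/2.42631024
cos θ = -0.874616

θ = arccos(-0.874616)
θ = 151.00°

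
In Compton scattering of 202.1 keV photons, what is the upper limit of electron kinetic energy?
89.2580 keV

Maximum energy transfer occurs at θ = 180° (backscattering).

Initial photon: E₀ = 202.1 keV → λ₀ = 6.1348 pm

Maximum Compton shift (at 180°):
Δλ_max = 2λ_C = 2 × 2.4263 = 4.8526 pm

Final wavelength:
λ' = 6.1348 + 4.8526 = 10.9874 pm

Minimum photon energy (maximum energy to electron):
E'_min = hc/λ' = 112.8420 keV

Maximum electron kinetic energy:
K_max = E₀ - E'_min = 202.1000 - 112.8420 = 89.2580 keV

(Intermediate values are shown rounded; full precision is carried through to the final answer.)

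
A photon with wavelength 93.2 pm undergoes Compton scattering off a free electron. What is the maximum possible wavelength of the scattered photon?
98.0526 pm (at θ = 180°)

The Compton shift is Δλ = λ_C(1 − cos θ).

Since cos θ ranges from −1 to 1, the factor (1 − cos θ) ranges from 0 to 2; the maximum shift occurs at θ = 180° (backscattering):
Δλ_max = 2λ_C = 2 × 2.4263 pm = 4.8526 pm

Maximum scattered wavelength:
λ'_max = λ₀ + Δλ_max = 93.2 + 4.8526 = 98.0526 pm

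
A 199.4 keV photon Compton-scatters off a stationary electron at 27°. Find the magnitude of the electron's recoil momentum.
4.8922e-23 kg·m/s

The electron is initially at rest, so by conservation of momentum:
p⃗_e = p⃗₀ − p⃗'  (incident photon momentum minus scattered photon momentum)

Photon momentum magnitudes (p = h/λ = E/c):
λ₀ = hc/E₀ = 6.2179 pm → p₀ = h/λ₀ = 1.0657e-22 kg·m/s
Δλ = λ_C(1 − cos 27°) = 0.2645 pm
λ' = 6.4823 pm → p' = h/λ' = 1.0222e-22 kg·m/s

The scattered photon makes angle θ = 27° with the incident direction, so by the law of cosines:
|p⃗_e|² = p₀² + p'² − 2p₀p'cos θ
|p⃗_e|² = (1.0657e-22)² + (1.0222e-22)² − 2·1.0657e-22·1.0222e-22·cos(27°)
|p⃗_e| = 4.8922e-23 kg·m/s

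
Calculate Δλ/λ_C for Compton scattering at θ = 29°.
0.1254 λ_C

The Compton shift formula is:
Δλ = λ_C(1 - cos θ)

Dividing both sides by λ_C:
Δλ/λ_C = 1 - cos θ

For θ = 29°:
Δλ/λ_C = 1 - cos(29°)
Δλ/λ_C = 1 - 0.8746
Δλ/λ_C = 0.1254

This means the shift is 0.1254 × λ_C = 0.3042 pm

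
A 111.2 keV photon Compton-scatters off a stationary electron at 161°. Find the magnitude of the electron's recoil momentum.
9.9835e-23 kg·m/s

The electron is initially at rest, so by conservation of momentum:
p⃗_e = p⃗₀ − p⃗'  (incident photon momentum minus scattered photon momentum)

Photon momentum magnitudes (p = h/λ = E/c):
λ₀ = hc/E₀ = 11.1497 pm → p₀ = h/λ₀ = 5.9428e-23 kg·m/s
Δλ = λ_C(1 − cos 161°) = 4.7204 pm
λ' = 15.8701 pm → p' = h/λ' = 4.1752e-23 kg·m/s

The scattered photon makes angle θ = 161° with the incident direction, so by the law of cosines:
|p⃗_e|² = p₀² + p'² − 2p₀p'cos θ
|p⃗_e|² = (5.9428e-23)² + (4.1752e-23)² − 2·5.9428e-23·4.1752e-23·cos(161°)
|p⃗_e| = 9.9835e-23 kg·m/s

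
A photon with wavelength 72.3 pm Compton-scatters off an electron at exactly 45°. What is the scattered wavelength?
73.0106 pm

Using the Compton formula: λ' = λ + λ_C(1 − cos θ)

For θ = 45°, cos θ = √2/2 (exact) ≈ 0.7071, so:
1 − cos 45° = 1 − (√2/2) ≈ 0.2929

Δλ = λ_C × 0.2929 = 2.4263 × 0.2929 = 0.7106 pm

λ' = 72.3 + 0.7106 = 73.0106 pm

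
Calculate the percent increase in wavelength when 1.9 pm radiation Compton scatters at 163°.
249.8212%

Calculate the Compton shift:
Δλ = λ_C(1 - cos(163°))
Δλ = 2.4263 × (1 - cos(163°))
Δλ = 2.4263 × 1.9563
Δλ = 4.7466 pm

Percentage change:
(Δλ/λ₀) × 100 = (4.7466/1.9) × 100
= 249.8212%

(Intermediate values are shown rounded; full precision is carried through to the final answer.)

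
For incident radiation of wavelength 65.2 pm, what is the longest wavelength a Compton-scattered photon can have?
70.0526 pm (at θ = 180°)

The Compton shift is Δλ = λ_C(1 − cos θ).

Since cos θ ranges from −1 to 1, the factor (1 − cos θ) ranges from 0 to 2; the maximum shift occurs at θ = 180° (backscattering):
Δλ_max = 2λ_C = 2 × 2.4263 pm = 4.8526 pm

Maximum scattered wavelength:
λ'_max = λ₀ + Δλ_max = 65.2 + 4.8526 = 70.0526 pm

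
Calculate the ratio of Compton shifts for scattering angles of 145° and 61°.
145° produces the larger shift by a factor of 3.531

Calculate both shifts using Δλ = λ_C(1 - cos θ):

For θ₁ = 61°:
Δλ₁ = 2.4263 × (1 - cos(61°))
Δλ₁ = 2.4263 × 0.5152
Δλ₁ = 1.2500 pm

For θ₂ = 145°:
Δλ₂ = 2.4263 × (1 - cos(145°))
Δλ₂ = 2.4263 × 1.8192
Δλ₂ = 4.4138 pm

The 145° angle produces the larger shift.
Ratio: 4.4138/1.2500 = 3.531

(Intermediate values are shown rounded; full precision is carried through to the final answer.)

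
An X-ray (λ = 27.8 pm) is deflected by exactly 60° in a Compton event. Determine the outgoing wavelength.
29.0132 pm

Using the Compton formula: λ' = λ + λ_C(1 − cos θ)

For θ = 60°, cos θ = 1/2 (exact) = 0.5000, so:
1 − cos 60° = 1 − (1/2) = 0.5000

Δλ = λ_C × 0.5000 = 2.4263 × 0.5000 = 1.2132 pm

λ' = 27.8 + 1.2132 = 29.0132 pm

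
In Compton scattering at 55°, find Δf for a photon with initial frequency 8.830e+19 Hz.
2.062e+19 Hz (decrease)

Convert frequency to wavelength (c = 299792458 m/s):
λ₀ = c/f₀ = 299792458/8.830e+19 = 3.3951581e-12 m = 3.3952 pm

Calculate Compton shift:
Δλ = λ_C(1 - cos(55°)) = 1.0346 pm

Final wavelength:
λ' = λ₀ + Δλ = 3.3952 + 1.0346 = 4.4298 pm

Final frequency:
f' = c/λ' = 299792458/4.4297939e-12 = 6.7676389e+19 Hz

Frequency shift (decrease):
Δf = f₀ - f' = 8.830e+19 - 6.7676389e+19 = 2.062e+19 Hz

(Intermediate values are shown rounded; full precision is carried through to the final answer.)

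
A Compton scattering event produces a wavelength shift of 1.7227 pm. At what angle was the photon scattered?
73.14°

From the Compton formula Δλ = λ_C(1 - cos θ), we can solve for θ:

cos θ = 1 - Δλ/λ_C

Given:
- Δλ = 1.7227 pm
- λ_C = h/(m_e·c) ≈ 2.42631024 pm

cos θ = 1 - 1.7227/2.42631024
cos θ = 1 - 0.710008
cos θ = 0.289992

θ = arccos(0.289992)
θ = 73.14°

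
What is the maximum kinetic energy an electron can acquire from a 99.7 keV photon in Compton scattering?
27.9845 keV

Maximum energy transfer occurs at θ = 180° (backscattering).

Initial photon: E₀ = 99.7 keV → λ₀ = 12.4357 pm

Maximum Compton shift (at 180°):
Δλ_max = 2λ_C = 2 × 2.4263 = 4.8526 pm

Final wavelength:
λ' = 12.4357 + 4.8526 = 17.2883 pm

Minimum photon energy (maximum energy to electron):
E'_min = hc/λ' = 71.7155 keV

Maximum electron kinetic energy:
K_max = E₀ - E'_min = 99.7000 - 71.7155 = 27.9845 keV

(Intermediate values are shown rounded; full precision is carried through to the final answer.)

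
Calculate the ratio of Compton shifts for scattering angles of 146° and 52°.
146° produces the larger shift by a factor of 4.759

Calculate both shifts using Δλ = λ_C(1 - cos θ):

For θ₁ = 52°:
Δλ₁ = 2.4263 × (1 - cos(52°))
Δλ₁ = 2.4263 × 0.3843
Δλ₁ = 0.9325 pm

For θ₂ = 146°:
Δλ₂ = 2.4263 × (1 - cos(146°))
Δλ₂ = 2.4263 × 1.8290
Δλ₂ = 4.4378 pm

The 146° angle produces the larger shift.
Ratio: 4.4378/0.9325 = 4.759

(Intermediate values are shown rounded; full precision is carried through to the final answer.)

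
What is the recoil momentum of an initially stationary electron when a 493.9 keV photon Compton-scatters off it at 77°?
2.7299e-22 kg·m/s

The electron is initially at rest, so by conservation of momentum:
p⃗_e = p⃗₀ − p⃗'  (incident photon momentum minus scattered photon momentum)

Photon momentum magnitudes (p = h/λ = E/c):
λ₀ = hc/E₀ = 2.5103 pm → p₀ = h/λ₀ = 2.6395e-22 kg·m/s
Δλ = λ_C(1 − cos 77°) = 1.8805 pm
λ' = 4.3908 pm → p' = h/λ' = 1.5091e-22 kg·m/s

The scattered photon makes angle θ = 77° with the incident direction, so by the law of cosines:
|p⃗_e|² = p₀² + p'² − 2p₀p'cos θ
|p⃗_e|² = (2.6395e-22)² + (1.5091e-22)² − 2·2.6395e-22·1.5091e-22·cos(77°)
|p⃗_e| = 2.7299e-22 kg·m/s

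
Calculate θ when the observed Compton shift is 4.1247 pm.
134.43°

From the Compton formula Δλ = λ_C(1 - cos θ), we can solve for θ:

cos θ = 1 - Δλ/λ_C

Given:
- Δλ = 4.1247 pm
- λ_C = h/(m_e·c) ≈ 2.42631024 pm

cos θ = 1 - 4.1247/2.42631024
cos θ = 1 - 1.699989
cos θ = -0.699989

θ = arccos(-0.699989)
θ = 134.43°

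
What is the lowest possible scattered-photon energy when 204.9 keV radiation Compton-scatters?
113.7096 keV (at θ = 180°)

The scattered photon has minimum energy when its wavelength is maximum, i.e., when the Compton shift Δλ = λ_C(1 − cos θ) is maximum. This occurs at θ = 180° (backscattering), giving Δλ_max = 2λ_C = 4.8526 pm.

Initial wavelength: λ₀ = hc/E₀ = 6.0510 pm
Maximum final wavelength: λ'_max = λ₀ + 2λ_C = 6.0510 + 4.8526 = 10.9036 pm
Minimum final energy: E'_min = hc/λ'_max = 113.7096 keV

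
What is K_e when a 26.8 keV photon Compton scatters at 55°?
0.5863 keV

By energy conservation: K_e = E_initial - E_final

First find the scattered photon energy:
Initial wavelength: λ = hc/E = 46.2628 pm
Compton shift: Δλ = λ_C(1 - cos(55°)) = 1.0346 pm
Final wavelength: λ' = 46.2628 + 1.0346 = 47.2974 pm
Final photon energy: E' = hc/λ' = 26.2137 keV

Electron kinetic energy:
K_e = E - E' = 26.8000 - 26.2137 = 0.5863 keV

(Intermediate values are shown rounded; full precision is carried through to the final answer.)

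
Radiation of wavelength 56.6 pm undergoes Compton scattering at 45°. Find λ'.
57.3106 pm

Using the Compton formula: λ' = λ + λ_C(1 − cos θ)

For θ = 45°, cos θ = √2/2 (exact) ≈ 0.7071, so:
1 − cos 45° = 1 − (√2/2) ≈ 0.2929

Δλ = λ_C × 0.2929 = 2.4263 × 0.2929 = 0.7106 pm

λ' = 56.6 + 0.7106 = 57.3106 pm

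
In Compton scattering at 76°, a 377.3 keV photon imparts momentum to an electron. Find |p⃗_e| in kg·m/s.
2.1156e-22 kg·m/s

The electron is initially at rest, so by conservation of momentum:
p⃗_e = p⃗₀ − p⃗'  (incident photon momentum minus scattered photon momentum)

Photon momentum magnitudes (p = h/λ = E/c):
λ₀ = hc/E₀ = 3.2861 pm → p₀ = h/λ₀ = 2.0164e-22 kg·m/s
Δλ = λ_C(1 − cos 76°) = 1.8393 pm
λ' = 5.1254 pm → p' = h/λ' = 1.2928e-22 kg·m/s

The scattered photon makes angle θ = 76° with the incident direction, so by the law of cosines:
|p⃗_e|² = p₀² + p'² − 2p₀p'cos θ
|p⃗_e|² = (2.0164e-22)² + (1.2928e-22)² − 2·2.0164e-22·1.2928e-22·cos(76°)
|p⃗_e| = 2.1156e-22 kg·m/s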